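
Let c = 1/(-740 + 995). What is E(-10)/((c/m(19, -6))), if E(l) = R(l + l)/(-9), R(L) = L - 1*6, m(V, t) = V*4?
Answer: 167960/3 ≈ 55987.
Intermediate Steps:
c = 1/255 ≈ 0.0039216
m(V, t) = 4*V
R(L) = -6 + L (R(L) = L - 6 = -6 + L)
E(l) = ⅔ - 2*l/9 (E(l) = (-6 + (l + l))/(-9) = (-6 + 2*l)*(-⅑) = ⅔ - 2*l/9)
E(-10)/((c/m(19, -6))) = (⅔ - 2/9*(-10))/((1/(255*((4*19))))) = (⅔ + 20/9)/(((1/255)/76)) = 26/(9*(((1/255)*(1/76)))) = 26/(9*(1/19380)) = (26/9)*19380 = 167960/3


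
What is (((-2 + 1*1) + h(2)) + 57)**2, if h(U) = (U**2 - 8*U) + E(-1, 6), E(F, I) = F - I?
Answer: 1369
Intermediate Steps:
h(U) = -7 + U**2 - 8*U (h(U) = (U**2 - 8*U) + (-1 - 1*6) = (U**2 - 8*U) + (-1 - 6) = (U**2 - 8*U) - 7 = -7 + U**2 - 8*U)
(((-2 + 1*1) + h(2)) + 57)**2 = (((-2 + 1*1) + (-7 + 2**2 - 8*2)) + 57)**2 = (((-2 + 1) + (-7 + 4 - 16)) + 57)**2 = ((-1 - 19) + 57)**2 = (-20 + 57)**2 = 37**2 = 1369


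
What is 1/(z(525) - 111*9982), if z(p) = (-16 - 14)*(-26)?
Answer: -1/1107222 ≈ -9.0316e-7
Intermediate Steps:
z(p) = 780 (z(p) = -30*(-26) = 780)
1/(z(525) - 111*9982) = 1/(780 - 111*9982) = 1/(780 - 1108002) = 1/(-1107222) = -1/1107222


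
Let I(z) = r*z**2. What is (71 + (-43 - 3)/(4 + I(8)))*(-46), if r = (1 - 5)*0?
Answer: -2737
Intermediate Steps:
r = 0 (r = -4*0 = 0)
I(z) = 0 (I(z) = 0*z**2 = 0)
(71 + (-43 - 3)/(4 + I(8)))*(-46) = (71 + (-43 - 3)/(4 + 0))*(-46) = (71 - 46/4)*(-46) = (71 - 46*1/4)*(-46) = (71 - 23/2)*(-46) = (119/2)*(-46) = -2737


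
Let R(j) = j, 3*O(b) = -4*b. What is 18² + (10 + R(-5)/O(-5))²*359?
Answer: 496655/16 ≈ 31041.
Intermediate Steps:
O(b) = -4*b/3 (O(b) = (-4*b)/3 = -4*b/3)
18² + (10 + R(-5)/O(-5))²*359 = 18² + (10 - 5/((-4/3*(-5))))²*359 = 324 + (10 - 5/20/3)²*359 = 324 + (10 - 5*3/20)²*359 = 324 + (10 - ¾)²*359 = 324 + (37/4)²*359 = 324 + (1369/16)*359 = 324 + 491471/16 = 496655/16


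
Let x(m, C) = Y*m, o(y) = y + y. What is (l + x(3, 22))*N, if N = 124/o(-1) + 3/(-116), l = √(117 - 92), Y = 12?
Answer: -294995/116 ≈ -2543.1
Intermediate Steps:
o(y) = 2*y
x(m, C) = 12*m
l = 5 (l = √25 = 5)
N = -7195/116 (N = 124/((2*(-1))) + 3/(-116) = 124/(-2) + 3*(-1/116) = 124*(-½) - 3/116 = -62 - 3/116 = -7195/116 ≈ -62.026)
(l + x(3, 22))*N = (5 + 12*3)*(-7195/116) = (5 + 36)*(-7195/116) = 41*(-7195/116) = -294995/116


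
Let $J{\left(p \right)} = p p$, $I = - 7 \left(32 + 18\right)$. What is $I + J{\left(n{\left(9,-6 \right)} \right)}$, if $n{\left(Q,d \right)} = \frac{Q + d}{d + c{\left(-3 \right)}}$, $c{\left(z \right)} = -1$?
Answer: $- \frac{17141}{49} \approx -349.82$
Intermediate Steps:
$I = -350$ ($I = \left(-7\right) 50 = -350$)
$n{\left(Q,d \right)} = \frac{Q + d}{-1 + d}$ ($n{\left(Q,d \right)} = \frac{Q + d}{d - 1} = \frac{Q + d}{-1 + d}$)
$J{\left(p \right)} = p^{2}$
$I + J{\left(n{\left(9,-6 \right)} \right)} = -350 + \left(\frac{9 - 6}{-1 - 6}\right)^{2} = -350 + \left(\frac{1}{-7} \cdot 3\right)^{2} = -350 + \left(\left(- \frac{1}{7}\right) 3\right)^{2} = -350 + \left(- \frac{3}{7}\right)^{2} = -350 + \frac{9}{49} = - \frac{17141}{49}$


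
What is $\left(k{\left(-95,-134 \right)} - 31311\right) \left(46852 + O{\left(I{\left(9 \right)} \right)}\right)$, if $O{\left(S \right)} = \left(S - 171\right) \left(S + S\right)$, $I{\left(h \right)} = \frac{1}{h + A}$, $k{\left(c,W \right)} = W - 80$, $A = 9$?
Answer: $- \frac{239178504175}{162} \approx -1.4764 \cdot 10^{9}$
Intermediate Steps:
$k{\left(c,W \right)} = -80 + W$
$I{\left(h \right)} = \frac{1}{9 + h}$ ($I{\left(h \right)} = \frac{1}{h + 9} = \frac{1}{9 + h}$)
$O{\left(S \right)} = 2 S \left(-171 + S\right)$ ($O{\left(S \right)} = \left(-171 + S\right) 2 S = 2 S \left(-171 + S\right)$)
$\left(k{\left(-95,-134 \right)} - 31311\right) \left(46852 + O{\left(I{\left(9 \right)} \right)}\right) = \left(\left(-80 - 134\right) - 31311\right) \left(46852 + \frac{2 \left(-171 + \frac{1}{9 + 9}\right)}{9 + 9}\right) = \left(-214 - 31311\right) \left(46852 + \frac{2 \left(-171 + \frac{1}{18}\right)}{18}\right) = - 31525 \left(46852 + 2 \cdot \frac{1}{18} \left(-171 + \frac{1}{18}\right)\right) = - 31525 \left(46852 + 2 \cdot \frac{1}{18} \left(- \frac{3077}{18}\right)\right) = - 31525 \left(46852 - \frac{3077}{162}\right) = \left(-31525\right) \frac{7586947}{162} = - \frac{239178504175}{162}$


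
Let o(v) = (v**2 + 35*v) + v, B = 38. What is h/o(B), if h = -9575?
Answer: -9575/2812 ≈ -3.4050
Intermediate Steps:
o(v) = v**2 + 36*v
h/o(B) = -9575*1/(38*(36 + 38)) = -9575/(38*74) = -9575/2812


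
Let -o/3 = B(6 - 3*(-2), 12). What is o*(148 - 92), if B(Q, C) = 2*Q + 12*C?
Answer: -28224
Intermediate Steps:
o = -504 (o = -3*(2*(6 - 3*(-2)) + 12*12) = -3*(2*(6 + 6) + 144) = -3*(2*12 + 144) = -3*(24 + 144) = -3*168 = -504)
o*(148 - 92) = -504*(148 - 92) = -504*56 = -28224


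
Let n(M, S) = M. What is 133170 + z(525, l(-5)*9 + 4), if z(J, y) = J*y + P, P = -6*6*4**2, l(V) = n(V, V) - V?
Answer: 134694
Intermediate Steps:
l(V) = 0 (l(V) = V - V = 0)
P = -576 (P = -36*16 = -576)
z(J, y) = -576 + J*y (z(J, y) = J*y - 576 = -576 + J*y)
133170 + z(525, l(-5)*9 + 4) = 133170 + (-576 + 525*(0*9 + 4)) = 133170 + (-576 + 525*(0 + 4)) = 133170 + (-576 + 525*4) = 133170 + (-576 + 2100) = 133170 + 1524 = 134694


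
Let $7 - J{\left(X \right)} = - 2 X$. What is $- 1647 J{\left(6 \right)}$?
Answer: $-31293$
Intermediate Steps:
$J{\left(X \right)} = 7 + 2 X$ ($J{\left(X \right)} = 7 - - 2 X = 7 + 2 X$)
$- 1647 J{\left(6 \right)} = - 1647 \left(7 + 2 \cdot 6\right) = - 1647 \left(7 + 12\right) = \left(-1647\right) 19 = -31293$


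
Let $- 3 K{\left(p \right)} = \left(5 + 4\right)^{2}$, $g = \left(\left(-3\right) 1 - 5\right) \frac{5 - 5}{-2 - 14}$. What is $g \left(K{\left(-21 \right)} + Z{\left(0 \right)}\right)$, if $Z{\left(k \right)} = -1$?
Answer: $0$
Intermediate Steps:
$g = 0$ ($g = \left(-3 - 5\right) \frac{0}{-16} = - 8 \cdot 0 \left(- \frac{1}{16}\right) = \left(-8\right) 0 = 0$)
$K{\left(p \right)} = -27$ ($K{\left(p \right)} = - \frac{\left(5 + 4\right)^{2}}{3} = - \frac{9^{2}}{3} = \left(- \frac{1}{3}\right) 81 = -27$)
$g \left(K{\left(-21 \right)} + Z{\left(0 \right)}\right) = 0 \left(-27 - 1\right) = 0 \left(-28\right) = 0$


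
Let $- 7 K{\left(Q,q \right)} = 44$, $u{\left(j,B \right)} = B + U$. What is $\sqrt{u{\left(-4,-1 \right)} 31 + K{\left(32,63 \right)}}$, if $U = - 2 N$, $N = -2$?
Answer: $\frac{\sqrt{4249}}{7} \approx 9.3121$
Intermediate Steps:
$U = 4$ ($U = \left(-2\right) \left(-2\right) = 4$)
$u{\left(j,B \right)} = 4 + B$ ($u{\left(j,B \right)} = B + 4 = 4 + B$)
$K{\left(Q,q \right)} = - \frac{44}{7}$ ($K{\left(Q,q \right)} = \left(- \frac{1}{7}\right) 44 = - \frac{44}{7}$)
$\sqrt{u{\left(-4,-1 \right)} 31 + K{\left(32,63 \right)}} = \sqrt{\left(4 - 1\right) 31 - \frac{44}{7}} = \sqrt{3 \cdot 31 - \frac{44}{7}} = \sqrt{93 - \frac{44}{7}} = \sqrt{\frac{607}{7}} = \frac{\sqrt{4249}}{7}$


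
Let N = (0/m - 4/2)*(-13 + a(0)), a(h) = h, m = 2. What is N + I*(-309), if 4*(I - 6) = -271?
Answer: 76427/4 ≈ 19107.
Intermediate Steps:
I = -247/4 (I = 6 + (¼)*(-271) = 6 - 271/4 = -247/4 ≈ -61.750)
N = 26 (N = (0/2 - 4/2)*(-13 + 0) = (0*(½) - 4*½)*(-13) = (0 - 2)*(-13) = -2*(-13) = 26)
N + I*(-309) = 26 - 247/4*(-309) = 26 + 76323/4 = 76427/4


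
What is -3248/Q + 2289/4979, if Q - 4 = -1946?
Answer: 10308515/4834609 ≈ 2.1322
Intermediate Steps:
Q = -1942 (Q = 4 - 1946 = -1942)
-3248/Q + 2289/4979 = -3248/(-1942) + 2289/4979 = -3248*(-1/1942) + 2289*(1/4979) = 1624/971 + 2289/4979 = 10308515/4834609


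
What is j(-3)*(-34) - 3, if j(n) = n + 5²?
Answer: -751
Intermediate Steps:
j(n) = 25 + n (j(n) = n + 25 = 25 + n)
j(-3)*(-34) - 3 = (25 - 3)*(-34) - 3 = 22*(-34) - 3 = -748 - 3 = -751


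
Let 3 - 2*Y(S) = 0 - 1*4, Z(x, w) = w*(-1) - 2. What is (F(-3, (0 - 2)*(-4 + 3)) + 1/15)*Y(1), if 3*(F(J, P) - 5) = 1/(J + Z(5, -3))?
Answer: 343/20 ≈ 17.150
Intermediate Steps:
Z(x, w) = -2 - w (Z(x, w) = -w - 2 = -2 - w)
F(J, P) = 5 + 1/(3*(1 + J)) (F(J, P) = 5 + 1/(3*(J + (-2 - 1*(-3)))) = 5 + 1/(3*(J + (-2 + 3))) = 5 + 1/(3*(J + 1)) = 5 + 1/(3*(1 + J)))
Y(S) = 7/2 (Y(S) = 3/2 - (0 - 1*4)/2 = 3/2 - (0 - 4)/2 = 3/2 - ½*(-4) = 3/2 + 2 = 7/2)
(F(-3, (0 - 2)*(-4 + 3)) + 1/15)*Y(1) = ((16 + 15*(-3))/(3*(1 - 3)) + 1/15)*(7/2) = ((⅓)*(16 - 45)/(-2) + 1/15)*(7/2) = ((⅓)*(-½)*(-29) + 1/15)*(7/2) = (29/6 + 1/15)*(7/2) = (49/10)*(7/2) = 343/20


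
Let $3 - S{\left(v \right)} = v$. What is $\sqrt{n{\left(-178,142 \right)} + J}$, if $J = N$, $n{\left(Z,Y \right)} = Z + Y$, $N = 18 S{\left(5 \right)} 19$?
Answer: $12 i \sqrt{5} \approx 26.833 i$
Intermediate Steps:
$S{\left(v \right)} = 3 - v$
$N = -684$ ($N = 18 \left(3 - 5\right) 19 = 18 \left(-2\right) 19 = \left(-36\right) 19 = -684$)
$n{\left(Z,Y \right)} = Y + Z$
$J = -684$
$\sqrt{n{\left(-178,142 \right)} + J} = \sqrt{\left(142 - 178\right) - 684} = \sqrt{-36 - 684} = \sqrt{-720} = 12 i \sqrt{5}$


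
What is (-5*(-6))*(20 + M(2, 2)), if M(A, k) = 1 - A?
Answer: 570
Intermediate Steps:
(-5*(-6))*(20 + M(2, 2)) = (-5*(-6))*(20 + (1 - 1*2)) = 30*(20 + (1 - 2)) = 30*(20 - 1) = 30*19 = 570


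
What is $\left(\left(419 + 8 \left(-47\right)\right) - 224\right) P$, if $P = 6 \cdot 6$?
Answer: $-6516$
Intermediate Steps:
$P = 36$
$\left(\left(419 + 8 \left(-47\right)\right) - 224\right) P = \left(\left(419 + 8 \left(-47\right)\right) - 224\right) 36 = \left(\left(419 - 376\right) - 224\right) 36 = \left(43 - 224\right) 36 = \left(-181\right) 36 = -6516$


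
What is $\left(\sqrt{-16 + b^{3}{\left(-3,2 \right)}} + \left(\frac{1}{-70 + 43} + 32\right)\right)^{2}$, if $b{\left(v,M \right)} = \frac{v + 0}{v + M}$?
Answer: $\frac{752788}{729} + \frac{1726 \sqrt{11}}{27} \approx 1244.6$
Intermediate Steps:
$b{\left(v,M \right)} = \frac{v}{M + v}$
$\left(\sqrt{-16 + b^{3}{\left(-3,2 \right)}} + \left(\frac{1}{-70 + 43} + 32\right)\right)^{2} = \left(\sqrt{-16 + \left(- \frac{3}{2 - 3}\right)^{3}} + \left(\frac{1}{-70 + 43} + 32\right)\right)^{2} = \left(\sqrt{-16 + \left(- \frac{3}{-1}\right)^{3}} + \left(\frac{1}{-27} + 32\right)\right)^{2} = \left(\sqrt{-16 + \left(\left(-3\right) \left(-1\right)\right)^{3}} + \left(- \frac{1}{27} + 32\right)\right)^{2} = \left(\sqrt{-16 + 3^{3}} + \frac{863}{27}\right)^{2} = \left(\sqrt{-16 + 27} + \frac{863}{27}\right)^{2} = \left(\sqrt{11} + \frac{863}{27}\right)^{2} = \left(\frac{863}{27} + \sqrt{11}\right)^{2}$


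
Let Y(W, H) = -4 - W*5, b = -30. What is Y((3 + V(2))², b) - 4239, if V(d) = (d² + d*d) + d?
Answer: -5088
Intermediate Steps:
V(d) = d + 2*d² (V(d) = (d² + d²) + d = 2*d² + d = d + 2*d²)
Y(W, H) = -4 - 5*W
Y((3 + V(2))², b) - 4239 = (-4 - 5*(3 + 2*(1 + 2*2))²) - 4239 = (-4 - 5*(3 + 2*(1 + 4))²) - 4239 = (-4 - 5*(3 + 2*5)²) - 4239 = (-4 - 5*(3 + 10)²) - 4239 = (-4 - 5*13²) - 4239 = (-4 - 5*169) - 4239 = (-4 - 845) - 4239 = -849 - 4239 = -5088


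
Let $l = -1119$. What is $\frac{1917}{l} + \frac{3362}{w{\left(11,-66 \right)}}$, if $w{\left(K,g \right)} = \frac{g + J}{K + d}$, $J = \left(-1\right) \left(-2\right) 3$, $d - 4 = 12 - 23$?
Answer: $- \frac{1263611}{5595} \approx -225.85$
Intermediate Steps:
$d = -7$ ($d = 4 + \left(12 - 23\right) = 4 - 11 = -7$)
$J = 6$ ($J = 2 \cdot 3 = 6$)
$w{\left(K,g \right)} = \frac{6 + g}{-7 + K}$ ($w{\left(K,g \right)} = \frac{g + 6}{K - 7} = \frac{6 + g}{-7 + K}$)
$\frac{1917}{l} + \frac{3362}{w{\left(11,-66 \right)}} = \frac{1917}{-1119} + \frac{3362}{\frac{1}{-7 + 11} \left(6 - 66\right)} = 1917 \left(- \frac{1}{1119}\right) + \frac{3362}{\frac{1}{4} \left(-60\right)} = - \frac{639}{373} + \frac{3362}{\frac{1}{4} \left(-60\right)} = - \frac{639}{373} + \frac{3362}{-15} = - \frac{639}{373} + 3362 \left(- \frac{1}{15}\right) = - \frac{639}{373} - \frac{3362}{15} = - \frac{1263611}{5595}$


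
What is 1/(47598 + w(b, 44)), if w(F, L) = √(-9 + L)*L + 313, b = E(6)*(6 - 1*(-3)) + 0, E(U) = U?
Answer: 47911/2295396161 - 44*√35/2295396161 ≈ 2.0759e-5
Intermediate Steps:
b = 54 (b = 6*(6 - 1*(-3)) + 0 = 6*(6 + 3) + 0 = 6*9 + 0 = 54 + 0 = 54)
w(F, L) = 313 + L*√(-9 + L) (w(F, L) = L*√(-9 + L) + 313 = 313 + L*√(-9 + L))
1/(47598 + w(b, 44)) = 1/(47598 + (313 + 44*√(-9 + 44))) = 1/(47598 + (313 + 44*√35)) = 1/(47911 + 44*√35)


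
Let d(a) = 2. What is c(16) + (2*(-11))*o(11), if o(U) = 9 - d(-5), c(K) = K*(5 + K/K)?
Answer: -58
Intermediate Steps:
c(K) = 6*K (c(K) = K*(5 + 1) = K*6 = 6*K)
o(U) = 7 (o(U) = 9 - 1*2 = 9 - 2 = 7)
c(16) + (2*(-11))*o(11) = 6*16 + (2*(-11))*7 = 96 - 22*7 = 96 - 154 = -58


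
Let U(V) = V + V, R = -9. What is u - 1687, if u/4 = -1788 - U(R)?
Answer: -8767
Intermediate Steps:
U(V) = 2*V
u = -7080 (u = 4*(-1788 - 2*(-9)) = 4*(-1788 - 1*(-18)) = 4*(-1788 + 18) = 4*(-1770) = -7080)
u - 1687 = -7080 - 1687 = -8767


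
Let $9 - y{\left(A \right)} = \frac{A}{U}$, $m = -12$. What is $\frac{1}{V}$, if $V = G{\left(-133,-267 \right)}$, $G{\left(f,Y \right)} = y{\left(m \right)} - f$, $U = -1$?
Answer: $\frac{1}{130} \approx 0.0076923$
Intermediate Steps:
$y{\left(A \right)} = 9 + A$ ($y{\left(A \right)} = 9 - \frac{A}{-1} = 9 - A \left(-1\right) = 9 - - A = 9 + A$)
$G{\left(f,Y \right)} = -3 - f$ ($G{\left(f,Y \right)} = \left(9 - 12\right) - f = -3 - f$)
$V = 130$ ($V = -3 - -133 = -3 + 133 = 130$)
$\frac{1}{V} = \frac{1}{130}$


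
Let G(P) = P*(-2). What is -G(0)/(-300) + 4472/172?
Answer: 26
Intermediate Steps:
G(P) = -2*P
-G(0)/(-300) + 4472/172 = -(-2)*0/(-300) + 4472/172 = -1*0*(-1/300) + 4472*(1/172) = 0*(-1/300) + 26 = 0 + 26 = 26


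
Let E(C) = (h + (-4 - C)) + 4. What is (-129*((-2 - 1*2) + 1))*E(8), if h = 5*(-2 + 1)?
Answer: -5031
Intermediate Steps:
h = -5 (h = 5*(-1) = -5)
E(C) = -5 - C (E(C) = (-5 + (-4 - C)) + 4 = (-9 - C) + 4 = -5 - C)
(-129*((-2 - 1*2) + 1))*E(8) = (-129*((-2 - 1*2) + 1))*(-5 - 1*8) = (-129*((-2 - 2) + 1))*(-5 - 8) = -129*(-4 + 1)*(-13) = -129*(-3)*(-13) = -43*(-9)*(-13) = 387*(-13) = -5031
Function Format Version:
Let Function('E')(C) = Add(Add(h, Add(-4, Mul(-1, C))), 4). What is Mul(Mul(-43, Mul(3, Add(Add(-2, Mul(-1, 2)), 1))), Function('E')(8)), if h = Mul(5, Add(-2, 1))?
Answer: -5031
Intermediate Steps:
h = -5 (h = Mul(5, -1) = -5)
Function('E')(C) = Add(-5, Mul(-1, C)) (Function('E')(C) = Add(Add(-5, Add(-4, Mul(-1, C))), 4) = Add(Add(-9, Mul(-1, C)), 4) = Add(-5, Mul(-1, C)))
Mul(Mul(-43, Mul(3, Add(Add(-2, Mul(-1, 2)), 1))), Function('E')(8)) = Mul(Mul(-43, Mul(3, Add(Add(-2, Mul(-1, 2)), 1))), Add(-5, Mul(-1, 8))) = Mul(Mul(-43, Mul(3, Add(Add(-2, -2), 1))), Add(-5, -8)) = Mul(Mul(-43, Mul(3, Add(-4, 1))), -13) = Mul(Mul(-43, Mul(3, -3)), -13) = Mul(Mul(-43, -9), -13) = Mul(387, -13) = -5031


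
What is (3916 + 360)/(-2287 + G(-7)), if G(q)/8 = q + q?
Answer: -4276/2399 ≈ -1.7824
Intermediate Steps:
G(q) = 16*q (G(q) = 8*(q + q) = 8*(2*q) = 16*q)
(3916 + 360)/(-2287 + G(-7)) = (3916 + 360)/(-2287 + 16*(-7)) = 4276/(-2287 - 112) = 4276/(-2399) = 4276*(-1/2399) = -4276/2399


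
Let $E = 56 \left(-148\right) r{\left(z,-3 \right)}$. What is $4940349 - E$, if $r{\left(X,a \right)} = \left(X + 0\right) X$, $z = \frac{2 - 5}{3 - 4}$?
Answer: $5014941$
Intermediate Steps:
$z = 3$ ($z = - \frac{3}{-1} = \left(-3\right) \left(-1\right) = 3$)
$r{\left(X,a \right)} = X^{2}$ ($r{\left(X,a \right)} = X X = X^{2}$)
$E = -74592$ ($E = 56 \left(-148\right) 3^{2} = \left(-8288\right) 9 = -74592$)
$4940349 - E = 4940349 - -74592 = 4940349 + 74592 = 5014941$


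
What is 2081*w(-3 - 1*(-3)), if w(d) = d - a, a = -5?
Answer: 10405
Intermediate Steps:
w(d) = 5 + d (w(d) = d - 1*(-5) = d + 5 = 5 + d)
2081*w(-3 - 1*(-3)) = 2081*(5 + (-3 - 1*(-3))) = 2081*(5 + (-3 + 3)) = 2081*(5 + 0) = 2081*5 = 10405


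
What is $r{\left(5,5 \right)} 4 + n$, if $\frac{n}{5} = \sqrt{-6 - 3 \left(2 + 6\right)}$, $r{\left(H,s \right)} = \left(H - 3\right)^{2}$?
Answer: $16 + 5 i \sqrt{30} \approx 16.0 + 27.386 i$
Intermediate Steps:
$r{\left(H,s \right)} = \left(-3 + H\right)^{2}$
$n = 5 i \sqrt{30}$ ($n = 5 \sqrt{-6 - 3 \left(2 + 6\right)} = 5 \sqrt{-6 - 24} = 5 \sqrt{-30} = 5 i \sqrt{30} \approx 27.386 i$)
$r{\left(5,5 \right)} 4 + n = \left(-3 + 5\right)^{2} \cdot 4 + 5 i \sqrt{30} = 2^{2} \cdot 4 + 5 i \sqrt{30} = 4 \cdot 4 + 5 i \sqrt{30} = 16 + 5 i \sqrt{30}$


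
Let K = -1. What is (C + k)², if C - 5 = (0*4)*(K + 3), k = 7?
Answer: 144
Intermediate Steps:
C = 5 (C = 5 + (0*4)*(-1 + 3) = 5 + 0*2 = 5 + 0 = 5)
(C + k)² = (5 + 7)² = 12² = 144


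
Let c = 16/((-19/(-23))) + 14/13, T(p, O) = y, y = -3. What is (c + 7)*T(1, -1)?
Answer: -20337/247 ≈ -82.336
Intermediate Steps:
T(p, O) = -3
c = 5050/247 (c = 16/((-19*(-1/23))) + 14*(1/13) = 16/(19/23) + 14/13 = 16*(23/19) + 14/13 = 368/19 + 14/13 = 5050/247 ≈ 20.445)
(c + 7)*T(1, -1) = (5050/247 + 7)*(-3) = (6779/247)*(-3) = -20337/247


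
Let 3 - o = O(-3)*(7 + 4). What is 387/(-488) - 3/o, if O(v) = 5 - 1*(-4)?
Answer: -1487/1952 ≈ -0.76178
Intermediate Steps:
O(v) = 9 (O(v) = 5 + 4 = 9)
o = -96 (o = 3 - 9*(7 + 4) = 3 - 9*11 = 3 - 1*99 = 3 - 99 = -96)
387/(-488) - 3/o = 387/(-488) - 3/(-96) = 387*(-1/488) - 3*(-1/96) = -387/488 + 1/32 = -1487/1952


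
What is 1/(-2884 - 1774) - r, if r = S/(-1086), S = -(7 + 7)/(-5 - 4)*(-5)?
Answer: -167917/22763646 ≈ -0.0073765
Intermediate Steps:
S = -70/9 (S = -14/(-9)*(-5) = -14*(-1)/9*(-5) = -1*(-14/9)*(-5) = (14/9)*(-5) = -70/9 ≈ -7.7778)
r = 35/4887 (r = -70/9/(-1086) = -70/9*(-1/1086) = 35/4887 ≈ 0.0071619)
1/(-2884 - 1774) - r = 1/(-2884 - 1774) - 1*35/4887 = 1/(-4658) - 35/4887 = -1/4658 - 35/4887 = -167917/22763646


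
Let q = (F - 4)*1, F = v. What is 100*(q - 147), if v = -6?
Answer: -15700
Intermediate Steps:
F = -6
q = -10 (q = (-6 - 4)*1 = -10*1 = -10)
100*(q - 147) = 100*(-10 - 147) = 100*(-157) = -15700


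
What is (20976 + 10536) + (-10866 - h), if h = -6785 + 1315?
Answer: 26116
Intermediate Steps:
h = -5470
(20976 + 10536) + (-10866 - h) = (20976 + 10536) + (-10866 - 1*(-5470)) = 31512 + (-10866 + 5470) = 31512 - 5396 = 26116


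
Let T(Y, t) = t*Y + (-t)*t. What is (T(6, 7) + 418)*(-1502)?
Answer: -617322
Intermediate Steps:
T(Y, t) = -t**2 + Y*t (T(Y, t) = Y*t - t**2 = -t**2 + Y*t)
(T(6, 7) + 418)*(-1502) = (7*(6 - 1*7) + 418)*(-1502) = (7*(6 - 7) + 418)*(-1502) = (7*(-1) + 418)*(-1502) = (-7 + 418)*(-1502) = 411*(-1502) = -617322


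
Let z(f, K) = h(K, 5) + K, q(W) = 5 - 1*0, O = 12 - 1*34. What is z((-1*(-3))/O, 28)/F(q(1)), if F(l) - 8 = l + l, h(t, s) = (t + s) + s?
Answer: 11/3 ≈ 3.6667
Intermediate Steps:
O = -22 (O = 12 - 34 = -22)
h(t, s) = t + 2*s (h(t, s) = (s + t) + s = t + 2*s)
q(W) = 5 (q(W) = 5 + 0 = 5)
F(l) = 8 + 2*l (F(l) = 8 + (l + l) = 8 + 2*l)
z(f, K) = 10 + 2*K (z(f, K) = (K + 2*5) + K = (K + 10) + K = (10 + K) + K = 10 + 2*K)
z((-1*(-3))/O, 28)/F(q(1)) = (10 + 2*28)/(8 + 2*5) = (10 + 56)/(8 + 10) = 66/18 = 66*(1/18) = 11/3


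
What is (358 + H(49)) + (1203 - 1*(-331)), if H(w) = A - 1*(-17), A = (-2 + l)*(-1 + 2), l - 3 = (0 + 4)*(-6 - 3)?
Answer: 1874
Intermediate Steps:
l = -33 (l = 3 + (0 + 4)*(-6 - 3) = 3 + 4*(-9) = 3 - 36 = -33)
A = -35 (A = (-2 - 33)*(-1 + 2) = -35*1 = -35)
H(w) = -18 (H(w) = -35 - 1*(-17) = -35 + 17 = -18)
(358 + H(49)) + (1203 - 1*(-331)) = (358 - 18) + (1203 - 1*(-331)) = 340 + (1203 + 331) = 340 + 1534 = 1874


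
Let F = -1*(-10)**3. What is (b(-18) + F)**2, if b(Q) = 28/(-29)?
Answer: 839376784/841 ≈ 9.9807e+5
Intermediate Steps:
b(Q) = -28/29 (b(Q) = 28*(-1/29) = -28/29)
F = 1000 (F = -1*(-1000) = 1000)
(b(-18) + F)**2 = (-28/29 + 1000)**2 = (28972/29)**2 = 839376784/841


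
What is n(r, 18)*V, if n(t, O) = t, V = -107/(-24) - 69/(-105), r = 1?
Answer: 4297/840 ≈ 5.1155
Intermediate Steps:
V = 4297/840 (V = -107*(-1/24) - 69*(-1/105) = 107/24 + 23/35 = 4297/840 ≈ 5.1155)
n(r, 18)*V = 1*(4297/840) = 4297/840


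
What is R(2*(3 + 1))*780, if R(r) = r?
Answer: 6240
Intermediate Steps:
R(2*(3 + 1))*780 = (2*(3 + 1))*780 = (2*4)*780 = 8*780 = 6240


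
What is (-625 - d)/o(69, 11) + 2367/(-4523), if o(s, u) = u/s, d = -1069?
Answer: 138540591/49753 ≈ 2784.6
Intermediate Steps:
(-625 - d)/o(69, 11) + 2367/(-4523) = (-625 - 1*(-1069))/((11/69)) + 2367/(-4523) = (-625 + 1069)/((11*(1/69))) + 2367*(-1/4523) = 444/(11/69) - 2367/4523 = 444*(69/11) - 2367/4523 = 30636/11 - 2367/4523 = 138540591/49753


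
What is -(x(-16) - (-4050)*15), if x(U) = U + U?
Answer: -60718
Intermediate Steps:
x(U) = 2*U
-(x(-16) - (-4050)*15) = -(2*(-16) - (-4050)*15) = -(-32 - 405*(-150)) = -(-32 + 60750) = -1*60718 = -60718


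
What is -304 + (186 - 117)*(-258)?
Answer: -18106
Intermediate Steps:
-304 + (186 - 117)*(-258) = -304 + 69*(-258) = -304 - 17802 = -18106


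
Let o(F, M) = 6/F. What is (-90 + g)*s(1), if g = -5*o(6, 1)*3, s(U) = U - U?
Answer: 0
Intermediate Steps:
s(U) = 0
g = -15 (g = -30/6*3 = -5*1*3 = -5*3 = -15)
(-90 + g)*s(1) = (-90 - 15)*0 = -105*0 = 0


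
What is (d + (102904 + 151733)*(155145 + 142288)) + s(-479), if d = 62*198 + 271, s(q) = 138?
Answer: 75737459506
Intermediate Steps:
d = 12547 (d = 12276 + 271 = 12547)
(d + (102904 + 151733)*(155145 + 142288)) + s(-479) = (12547 + (102904 + 151733)*(155145 + 142288)) + 138 = (12547 + 254637*297433) + 138 = (12547 + 75737446821) + 138 = 75737459368 + 138 = 75737459506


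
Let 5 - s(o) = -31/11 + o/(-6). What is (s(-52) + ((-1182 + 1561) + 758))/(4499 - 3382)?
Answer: 37493/36861 ≈ 1.0171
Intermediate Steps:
s(o) = 86/11 + o/6 (s(o) = 5 - (-31/11 + o/(-6)) = 5 - (-31*1/11 + o*(-1/6)) = 5 - (-31/11 - o/6) = 5 + (31/11 + o/6) = 86/11 + o/6)
(s(-52) + ((-1182 + 1561) + 758))/(4499 - 3382) = ((86/11 + (1/6)*(-52)) + ((-1182 + 1561) + 758))/(4499 - 3382) = ((86/11 - 26/3) + (379 + 758))/1117 = (-28/33 + 1137)*(1/1117) = (37493/33)*(1/1117) = 37493/36861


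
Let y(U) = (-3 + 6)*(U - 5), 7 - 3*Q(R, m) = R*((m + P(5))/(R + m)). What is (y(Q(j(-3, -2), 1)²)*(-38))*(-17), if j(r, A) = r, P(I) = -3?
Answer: 35530/3 ≈ 11843.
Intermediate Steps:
Q(R, m) = 7/3 - R*(-3 + m)/(3*(R + m)) (Q(R, m) = 7/3 - R*(m - 3)/(R + m)/3 = 7/3 - R*(-3 + m)/(R + m)/3 = 7/3 - R*(-3 + m)/(3*(R + m)))
y(U) = -15 + 3*U (y(U) = 3*(-5 + U) = -15 + 3*U)
(y(Q(j(-3, -2), 1)²)*(-38))*(-17) = ((-15 + 3*((7*1 + 10*(-3) - 1*(-3)*1)/(3*(-3 + 1)))²)*(-38))*(-17) = ((-15 + 3*((⅓)*(7 - 30 + 3)/(-2))²)*(-38))*(-17) = ((-15 + 3*((⅓)*(-½)*(-20))²)*(-38))*(-17) = ((-15 + 3*(10/3)²)*(-38))*(-17) = ((-15 + 3*(100/9))*(-38))*(-17) = ((-15 + 100/3)*(-38))*(-17) = ((55/3)*(-38))*(-17) = -2090/3*(-17) = 35530/3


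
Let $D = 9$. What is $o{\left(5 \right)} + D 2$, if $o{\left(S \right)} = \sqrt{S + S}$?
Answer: $18 + \sqrt{10} \approx 21.162$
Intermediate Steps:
$o{\left(S \right)} = \sqrt{2} \sqrt{S}$ ($o{\left(S \right)} = \sqrt{2 S} = \sqrt{2} \sqrt{S}$)
$o{\left(5 \right)} + D 2 = \sqrt{2} \sqrt{5} + 9 \cdot 2 = \sqrt{10} + 18 = 18 + \sqrt{10}$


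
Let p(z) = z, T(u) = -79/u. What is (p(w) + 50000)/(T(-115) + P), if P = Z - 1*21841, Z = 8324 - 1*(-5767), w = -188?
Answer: -1909460/297057 ≈ -6.4279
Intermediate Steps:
Z = 14091 (Z = 8324 + 5767 = 14091)
P = -7750 (P = 14091 - 1*21841 = 14091 - 21841 = -7750)
(p(w) + 50000)/(T(-115) + P) = (-188 + 50000)/(-79/(-115) - 7750) = 49812/(-79*(-1/115) - 7750) = 49812/(79/115 - 7750) = 49812/(-891171/115) = 49812*(-115/891171) = -1909460/297057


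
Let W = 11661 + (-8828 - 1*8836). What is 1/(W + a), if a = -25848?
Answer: -1/31851 ≈ -3.1396e-5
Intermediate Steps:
W = -6003 (W = 11661 + (-8828 - 8836) = 11661 - 17664 = -6003)
1/(W + a) = 1/(-6003 - 25848) = 1/(-31851) = -1/31851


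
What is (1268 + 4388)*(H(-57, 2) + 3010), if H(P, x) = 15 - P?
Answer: 17431792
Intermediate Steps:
(1268 + 4388)*(H(-57, 2) + 3010) = (1268 + 4388)*((15 - 1*(-57)) + 3010) = 5656*((15 + 57) + 3010) = 5656*(72 + 3010) = 5656*3082 = 17431792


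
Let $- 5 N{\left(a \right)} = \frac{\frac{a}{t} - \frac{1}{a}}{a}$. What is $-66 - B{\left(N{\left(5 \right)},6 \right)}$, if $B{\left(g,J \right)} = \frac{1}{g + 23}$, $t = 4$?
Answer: $- \frac{758114}{11479} \approx -66.044$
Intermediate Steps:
$N{\left(a \right)} = - \frac{- \frac{1}{a} + \frac{a}{4}}{5 a}$ ($N{\left(a \right)} = - \frac{\left(\frac{a}{4} - \frac{1}{a}\right) \frac{1}{a}}{5} = - \frac{\left(- \frac{1}{a} + \frac{a}{4}\right) \frac{1}{a}}{5} = - \frac{\frac{1}{a} \left(- \frac{1}{a} + \frac{a}{4}\right)}{5} = - \frac{- \frac{1}{a} + \frac{a}{4}}{5 a}$)
$B{\left(g,J \right)} = \frac{1}{23 + g}$
$-66 - B{\left(N{\left(5 \right)},6 \right)} = -66 - \frac{1}{23 + \frac{4 - 5^{2}}{20 \cdot 25}} = -66 - \frac{1}{23 + \frac{1}{20} \cdot \frac{1}{25} \left(4 - 25\right)} = -66 - \frac{1}{23 + \frac{1}{20} \cdot \frac{1}{25} \left(-21\right)} = -66 - \frac{1}{23 - \frac{21}{500}} = -66 - \frac{1}{\frac{11479}{500}} = -66 - \frac{500}{11479} = - \frac{758114}{11479}$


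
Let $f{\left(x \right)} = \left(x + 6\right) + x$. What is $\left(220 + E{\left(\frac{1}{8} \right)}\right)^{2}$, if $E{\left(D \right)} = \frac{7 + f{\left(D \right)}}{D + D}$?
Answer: $74529$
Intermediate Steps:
$f{\left(x \right)} = 6 + 2 x$ ($f{\left(x \right)} = \left(6 + x\right) + x = 6 + 2 x$)
$E{\left(D \right)} = \frac{13 + 2 D}{2 D}$ ($E{\left(D \right)} = \frac{7 + \left(6 + 2 D\right)}{D + D} = \frac{13 + 2 D}{2 D}$)
$\left(220 + E{\left(\frac{1}{8} \right)}\right)^{2} = \left(220 + \frac{\frac{13}{2} + \frac{1}{8}}{\frac{1}{8}}\right)^{2} = \left(220 + \frac{1}{\frac{1}{8}} \left(\frac{13}{2} + \frac{1}{8}\right)\right)^{2} = \left(220 + 8 \cdot \frac{53}{8}\right)^{2} = \left(220 + 53\right)^{2} = 273^{2} = 74529$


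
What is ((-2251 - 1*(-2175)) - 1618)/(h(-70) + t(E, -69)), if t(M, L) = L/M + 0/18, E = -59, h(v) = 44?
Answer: -99946/2665 ≈ -37.503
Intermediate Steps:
t(M, L) = L/M (t(M, L) = L/M + 0*(1/18) = L/M + 0 = L/M)
((-2251 - 1*(-2175)) - 1618)/(h(-70) + t(E, -69)) = ((-2251 - 1*(-2175)) - 1618)/(44 - 69/(-59)) = ((-2251 + 2175) - 1618)/(44 - 69*(-1/59)) = (-76 - 1618)/(44 + 69/59) = -1694/2665/59 = -1694*59/2665 = -99946/2665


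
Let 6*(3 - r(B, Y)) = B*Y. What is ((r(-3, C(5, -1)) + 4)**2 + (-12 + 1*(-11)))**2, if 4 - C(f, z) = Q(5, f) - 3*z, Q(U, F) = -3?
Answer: 3364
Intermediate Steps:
C(f, z) = 7 + 3*z (C(f, z) = 4 - (-3 - 3*z) = 4 + (3 + 3*z) = 7 + 3*z)
r(B, Y) = 3 - B*Y/6
((r(-3, C(5, -1)) + 4)**2 + (-12 + 1*(-11)))**2 = (((3 - 1/6*(-3)*(7 + 3*(-1))) + 4)**2 + (-12 + 1*(-11)))**2 = (((3 - 1/6*(-3)*(7 - 3)) + 4)**2 + (-12 - 11))**2 = (((3 - 1/6*(-3)*4) + 4)**2 - 23)**2 = (((3 + 2) + 4)**2 - 23)**2 = ((5 + 4)**2 - 23)**2 = (9**2 - 23)**2 = (81 - 23)**2 = 58**2 = 3364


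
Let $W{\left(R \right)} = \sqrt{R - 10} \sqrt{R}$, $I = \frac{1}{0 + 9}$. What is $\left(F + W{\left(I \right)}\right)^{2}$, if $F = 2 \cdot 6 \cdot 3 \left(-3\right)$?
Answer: $\frac{\left(972 - i \sqrt{89}\right)^{2}}{81} \approx 11663.0 - 226.42 i$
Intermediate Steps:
$I = \frac{1}{9} \approx 0.11111$
$F = -108$ ($F = 12 \cdot 3 \left(-3\right) = 36 \left(-3\right) = -108$)
$W{\left(R \right)} = \sqrt{R} \sqrt{-10 + R}$ ($W{\left(R \right)} = \sqrt{-10 + R} \sqrt{R} = \sqrt{R} \sqrt{-10 + R}$)
$\left(F + W{\left(I \right)}\right)^{2} = \left(-108 + \frac{\sqrt{-10 + \frac{1}{9}}}{3}\right)^{2} = \left(-108 + \frac{\sqrt{- \frac{89}{9}}}{3}\right)^{2} = \left(-108 + \frac{\frac{1}{3} i \sqrt{89}}{3}\right)^{2} = \left(-108 + \frac{i \sqrt{89}}{9}\right)^{2}$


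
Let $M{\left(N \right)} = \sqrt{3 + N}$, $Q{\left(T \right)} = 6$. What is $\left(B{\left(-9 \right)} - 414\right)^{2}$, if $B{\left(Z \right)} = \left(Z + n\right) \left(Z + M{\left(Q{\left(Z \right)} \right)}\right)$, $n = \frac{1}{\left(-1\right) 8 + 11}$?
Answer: $131044$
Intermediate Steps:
$n = \frac{1}{3}$ ($n = \frac{1}{-8 + 11} = \frac{1}{3} \approx 0.33333$)
$B{\left(Z \right)} = \left(3 + Z\right) \left(\frac{1}{3} + Z\right)$ ($B{\left(Z \right)} = \left(Z + \frac{1}{3}\right) \left(Z + \sqrt{3 + 6}\right) = \left(\frac{1}{3} + Z\right) \left(Z + \sqrt{9}\right) = \left(\frac{1}{3} + Z\right) \left(Z + 3\right) = \left(\frac{1}{3} + Z\right) \left(3 + Z\right) = \left(3 + Z\right) \left(\frac{1}{3} + Z\right)$)
$\left(B{\left(-9 \right)} - 414\right)^{2} = \left(\left(1 + \left(-9\right)^{2} + \frac{10}{3} \left(-9\right)\right) - 414\right)^{2} = \left(\left(1 + 81 - 30\right) - 414\right)^{2} = \left(52 - 414\right)^{2} = \left(-362\right)^{2} = 131044$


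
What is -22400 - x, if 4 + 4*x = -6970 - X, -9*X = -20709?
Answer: -80325/4 ≈ -20081.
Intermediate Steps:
X = 2301 (X = -1/9*(-20709) = 2301)
x = -9275/4 (x = -1 + (-6970 - 1*2301)/4 = -1 + (-6970 - 2301)/4 = -1 + (1/4)*(-9271) = -1 - 9271/4 = -9275/4 ≈ -2318.8)
-22400 - x = -22400 - 1*(-9275/4) = -22400 + 9275/4 = -80325/4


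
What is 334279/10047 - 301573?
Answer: -3029569652/10047 ≈ -3.0154e+5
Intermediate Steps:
334279/10047 - 301573 = -3029569652/10047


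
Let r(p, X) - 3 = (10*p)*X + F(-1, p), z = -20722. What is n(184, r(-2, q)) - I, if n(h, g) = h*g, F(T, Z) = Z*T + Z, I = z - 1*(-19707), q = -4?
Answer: 16287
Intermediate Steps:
I = -1015 (I = -20722 - 1*(-19707) = -20722 + 19707 = -1015)
F(T, Z) = Z + T*Z (F(T, Z) = T*Z + Z = Z + T*Z)
r(p, X) = 3 + 10*X*p (r(p, X) = 3 + ((10*p)*X + p*(1 - 1)) = 3 + (10*X*p + p*0) = 3 + (10*X*p + 0) = 3 + 10*X*p)
n(h, g) = g*h
n(184, r(-2, q)) - I = (3 + 10*(-4)*(-2))*184 - 1*(-1015) = (3 + 80)*184 + 1015 = 83*184 + 1015 = 15272 + 1015 = 16287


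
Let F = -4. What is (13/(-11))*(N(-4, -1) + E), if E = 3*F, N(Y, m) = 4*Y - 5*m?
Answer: 299/11 ≈ 27.182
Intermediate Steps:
N(Y, m) = -5*m + 4*Y
E = -12 (E = 3*(-4) = -12)
(13/(-11))*(N(-4, -1) + E) = (13/(-11))*((-5*(-1) + 4*(-4)) - 12) = (13*(-1/11))*((5 - 16) - 12) = -13*(-11 - 12)/11 = -13/11*(-23) = 299/11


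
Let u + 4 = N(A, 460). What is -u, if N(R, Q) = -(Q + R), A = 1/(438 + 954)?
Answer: 645889/1392 ≈ 464.00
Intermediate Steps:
A = 1/1392 ≈ 0.00071839
N(R, Q) = -Q - R
u = -645889/1392 (u = -4 + (-1*460 - 1*1/1392) = -4 + (-460 - 1/1392) = -4 - 640321/1392 = -645889/1392 ≈ -464.00)
-u = -1*(-645889/1392) = 645889/1392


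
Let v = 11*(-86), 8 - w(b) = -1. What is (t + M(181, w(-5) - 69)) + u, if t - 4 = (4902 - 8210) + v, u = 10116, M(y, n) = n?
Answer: 5806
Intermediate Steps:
w(b) = 9 (w(b) = 8 - 1*(-1) = 8 + 1 = 9)
v = -946
t = -4250 (t = 4 + ((4902 - 8210) - 946) = 4 + (-3308 - 946) = 4 - 4254 = -4250)
(t + M(181, w(-5) - 69)) + u = (-4250 + (9 - 69)) + 10116 = (-4250 - 60) + 10116 = -4310 + 10116 = 5806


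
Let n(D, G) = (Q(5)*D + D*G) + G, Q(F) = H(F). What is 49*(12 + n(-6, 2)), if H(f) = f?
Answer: -1372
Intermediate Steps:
Q(F) = F
n(D, G) = G + 5*D + D*G (n(D, G) = (5*D + D*G) + G = G + 5*D + D*G)
49*(12 + n(-6, 2)) = 49*(12 + (2 + 5*(-6) - 6*2)) = 49*(12 + (2 - 30 - 12)) = 49*(12 - 40) = 49*(-28) = -1372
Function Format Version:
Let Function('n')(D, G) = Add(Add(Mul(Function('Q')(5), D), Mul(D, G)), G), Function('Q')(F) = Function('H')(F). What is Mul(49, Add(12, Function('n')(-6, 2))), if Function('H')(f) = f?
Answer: -1372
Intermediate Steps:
Function('Q')(F) = F
Function('n')(D, G) = Add(G, Mul(5, D), Mul(D, G)) (Function('n')(D, G) = Add(Add(Mul(5, D), Mul(D, G)), G) = Add(G, Mul(5, D), Mul(D, G)))
Mul(49, Add(12, Function('n')(-6, 2))) = Mul(49, Add(12, Add(2, Mul(5, -6), Mul(-6, 2)))) = Mul(49, Add(12, Add(2, -30, -12))) = Mul(49, Add(12, -40)) = Mul(49, -28) = -1372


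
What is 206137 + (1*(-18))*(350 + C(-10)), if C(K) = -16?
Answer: 200125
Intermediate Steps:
206137 + (1*(-18))*(350 + C(-10)) = 206137 + (1*(-18))*(350 - 16) = 206137 - 18*334 = 206137 - 6012 = 200125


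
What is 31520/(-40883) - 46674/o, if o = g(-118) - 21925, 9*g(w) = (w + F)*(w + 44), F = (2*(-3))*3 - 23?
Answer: 3774912866/2528736199 ≈ 1.4928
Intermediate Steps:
F = -41 (F = -6*3 - 23 = -18 - 23 = -41)
g(w) = (-41 + w)*(44 + w)/9 (g(w) = ((w - 41)*(w + 44))/9 = ((-41 + w)*(44 + w))/9 = (-41 + w)*(44 + w)/9)
o = -61853/3 (o = (-1804/9 + (⅓)*(-118) + (⅑)*(-118)²) - 21925 = (-1804/9 - 118/3 + (⅑)*13924) - 21925 = (-1804/9 - 118/3 + 13924/9) - 21925 = 3922/3 - 21925 = -61853/3 ≈ -20618.)
31520/(-40883) - 46674/o = 31520/(-40883) - 46674/(-61853/3) = 31520*(-1/40883) - 46674*(-3/61853) = -31520/40883 + 140022/61853 = 3774912866/2528736199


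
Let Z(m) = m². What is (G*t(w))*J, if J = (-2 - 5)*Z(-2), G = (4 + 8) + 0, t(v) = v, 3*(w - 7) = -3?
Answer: -2016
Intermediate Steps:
w = 6 (w = 7 + (⅓)*(-3) = 7 - 1 = 6)
G = 12 (G = 12 + 0 = 12)
J = -28 (J = (-2 - 5)*(-2)² = -7*4 = -28)
(G*t(w))*J = (12*6)*(-28) = 72*(-28) = -2016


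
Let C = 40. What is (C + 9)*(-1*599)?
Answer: -29351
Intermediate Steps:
(C + 9)*(-1*599) = (40 + 9)*(-1*599) = 49*(-599) = -29351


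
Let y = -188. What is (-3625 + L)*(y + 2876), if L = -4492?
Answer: -21818496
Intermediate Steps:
(-3625 + L)*(y + 2876) = (-3625 - 4492)*(-188 + 2876) = -8117*2688 = -21818496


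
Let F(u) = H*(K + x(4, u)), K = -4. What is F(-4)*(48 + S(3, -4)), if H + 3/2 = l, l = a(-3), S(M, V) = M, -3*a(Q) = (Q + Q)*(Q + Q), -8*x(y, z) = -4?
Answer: 9639/4 ≈ 2409.8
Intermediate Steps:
x(y, z) = ½ (x(y, z) = -⅛*(-4) = ½)
a(Q) = -4*Q²/3 (a(Q) = -(Q + Q)*(Q + Q)/3 = -2*Q*2*Q/3 = -4*Q²/3)
l = -12 (l = -4/3*(-3)² = -4/3*9 = -12)
H = -27/2 (H = -3/2 - 12 = -27/2 ≈ -13.500)
F(u) = 189/4 (F(u) = -27*(-4 + ½)/2 = -27/2*(-7/2) = 189/4)
F(-4)*(48 + S(3, -4)) = 189*(48 + 3)/4 = (189/4)*51 = 9639/4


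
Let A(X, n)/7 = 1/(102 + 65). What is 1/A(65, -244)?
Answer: 167/7 ≈ 23.857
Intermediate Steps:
A(X, n) = 7/167 (A(X, n) = 7/(102 + 65) = 7/167)
1/A(65, -244) = 1/(7/167) = 167/7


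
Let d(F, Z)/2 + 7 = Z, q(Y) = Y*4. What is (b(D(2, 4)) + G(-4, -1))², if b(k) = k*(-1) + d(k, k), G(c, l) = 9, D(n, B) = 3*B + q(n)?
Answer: 225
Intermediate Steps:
q(Y) = 4*Y
d(F, Z) = -14 + 2*Z
D(n, B) = 3*B + 4*n
b(k) = -14 + k (b(k) = k*(-1) + (-14 + 2*k) = -k + (-14 + 2*k) = -14 + k)
(b(D(2, 4)) + G(-4, -1))² = ((-14 + (3*4 + 4*2)) + 9)² = ((-14 + (12 + 8)) + 9)² = ((-14 + 20) + 9)² = (6 + 9)² = 15² = 225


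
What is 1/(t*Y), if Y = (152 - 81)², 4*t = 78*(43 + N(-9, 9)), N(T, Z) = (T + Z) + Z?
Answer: 1/5111574 ≈ 1.9563e-7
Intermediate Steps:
N(T, Z) = T + 2*Z
t = 1014 (t = (78*(43 + (-9 + 2*9)))/4 = (78*(43 + (-9 + 18)))/4 = (78*(43 + 9))/4 = (78*52)/4 = (¼)*4056 = 1014)
Y = 5041 (Y = 71² = 5041)
1/(t*Y) = 1/(1014*5041) = (1/1014)*(1/5041) = 1/5111574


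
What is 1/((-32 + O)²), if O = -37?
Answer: 1/4761 ≈ 0.00021004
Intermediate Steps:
1/((-32 + O)²) = 1/((-32 - 37)²) = 1/((-69)²) = 1/4761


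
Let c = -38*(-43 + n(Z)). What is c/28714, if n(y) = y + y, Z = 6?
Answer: 589/14357 ≈ 0.041025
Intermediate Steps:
n(y) = 2*y
c = 1178 (c = -38*(-43 + 2*6) = -38*(-43 + 12) = -38*(-31) = 1178)
c/28714 = 1178/28714 = 1178*(1/28714) = 589/14357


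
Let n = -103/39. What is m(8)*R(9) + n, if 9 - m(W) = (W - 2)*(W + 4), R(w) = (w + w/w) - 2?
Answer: -19759/39 ≈ -506.64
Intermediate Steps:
R(w) = -1 + w (R(w) = (w + 1) - 2 = (1 + w) - 2 = -1 + w)
n = -103/39 (n = -103*1/39 = -103/39 ≈ -2.6410)
m(W) = 9 - (-2 + W)*(4 + W) (m(W) = 9 - (W - 2)*(W + 4) = 9 - (-2 + W)*(4 + W))
m(8)*R(9) + n = (17 - 1*8² - 2*8)*(-1 + 9) - 103/39 = (17 - 1*64 - 16)*8 - 103/39 = (17 - 64 - 16)*8 - 103/39 = -63*8 - 103/39 = -504 - 103/39 = -19759/39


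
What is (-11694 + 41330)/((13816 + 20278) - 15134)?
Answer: 7409/4740 ≈ 1.5631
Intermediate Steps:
(-11694 + 41330)/((13816 + 20278) - 15134) = 29636/(34094 - 15134) = 29636/18960 = 29636*(1/18960) = 7409/4740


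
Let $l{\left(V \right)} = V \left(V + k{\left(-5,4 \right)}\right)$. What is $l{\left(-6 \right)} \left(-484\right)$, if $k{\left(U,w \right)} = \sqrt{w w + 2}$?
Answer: $-17424 + 8712 \sqrt{2} \approx -5103.4$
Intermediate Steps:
$k{\left(U,w \right)} = \sqrt{2 + w^{2}}$ ($k{\left(U,w \right)} = \sqrt{w^{2} + 2} = \sqrt{2 + w^{2}}$)
$l{\left(V \right)} = V \left(V + 3 \sqrt{2}\right)$ ($l{\left(V \right)} = V \left(V + \sqrt{2 + 4^{2}}\right) = V \left(V + \sqrt{2 + 16}\right) = V \left(V + \sqrt{18}\right) = V \left(V + 3 \sqrt{2}\right)$)
$l{\left(-6 \right)} \left(-484\right) = - 6 \left(-6 + 3 \sqrt{2}\right) \left(-484\right) = \left(36 - 18 \sqrt{2}\right) \left(-484\right) = -17424 + 8712 \sqrt{2}$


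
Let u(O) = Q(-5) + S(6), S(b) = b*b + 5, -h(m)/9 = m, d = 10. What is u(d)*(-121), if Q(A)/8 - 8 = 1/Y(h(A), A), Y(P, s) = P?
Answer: -572693/45 ≈ -12727.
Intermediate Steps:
h(m) = -9*m
S(b) = 5 + b² (S(b) = b² + 5 = 5 + b²)
Q(A) = 64 - 8/(9*A) (Q(A) = 64 + 8/((-9*A)) = 64 + 8*(-1/(9*A)) = 64 - 8/(9*A))
u(O) = 4733/45 (u(O) = (64 - 8/9/(-5)) + (5 + 6²) = (64 - 8/9*(-⅕)) + (5 + 36) = (64 + 8/45) + 41 = 2888/45 + 41 = 4733/45)
u(d)*(-121) = (4733/45)*(-121) = -572693/45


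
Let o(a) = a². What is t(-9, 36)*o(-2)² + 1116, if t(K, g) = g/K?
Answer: 1052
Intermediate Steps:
t(-9, 36)*o(-2)² + 1116 = (36/(-9))*((-2)²)² + 1116 = (36*(-⅑))*4² + 1116 = -4*16 + 1116 = -64 + 1116 = 1052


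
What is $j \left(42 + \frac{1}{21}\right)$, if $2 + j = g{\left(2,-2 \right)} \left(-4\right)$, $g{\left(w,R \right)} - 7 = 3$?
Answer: $-1766$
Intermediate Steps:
$g{\left(w,R \right)} = 10$ ($g{\left(w,R \right)} = 7 + 3 = 10$)
$j = -42$ ($j = -2 + 10 \left(-4\right) = -2 - 40 = -42$)
$j \left(42 + \frac{1}{21}\right) = - 42 \left(42 + \frac{1}{21}\right) = \left(-42\right) \frac{883}{21} = -1766$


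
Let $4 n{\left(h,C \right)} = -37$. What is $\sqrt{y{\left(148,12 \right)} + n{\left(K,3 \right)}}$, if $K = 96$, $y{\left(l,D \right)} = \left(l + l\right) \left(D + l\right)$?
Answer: $\frac{\sqrt{189403}}{2} \approx 217.6$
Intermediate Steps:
$y{\left(l,D \right)} = 2 l \left(D + l\right)$
$n{\left(h,C \right)} = - \frac{37}{4}$ ($n{\left(h,C \right)} = \frac{1}{4} \left(-37\right) = - \frac{37}{4}$)
$\sqrt{y{\left(148,12 \right)} + n{\left(K,3 \right)}} = \sqrt{2 \cdot 148 \left(12 + 148\right) - \frac{37}{4}} = \sqrt{2 \cdot 148 \cdot 160 - \frac{37}{4}} = \sqrt{47360 - \frac{37}{4}} = \sqrt{\frac{189403}{4}} = \frac{\sqrt{189403}}{2}$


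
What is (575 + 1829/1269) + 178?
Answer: 957386/1269 ≈ 754.44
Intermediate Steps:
(575 + 1829/1269) + 178 = 731504/1269 + 178 = 957386/1269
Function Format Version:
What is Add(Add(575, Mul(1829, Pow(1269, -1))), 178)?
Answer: Rational(957386, 1269) ≈ 754.44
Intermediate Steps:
Add(Add(575, Mul(1829, Pow(1269, -1))), 178) = Add(Add(575, Mul(1829, Rational(1, 1269))), 178) = Add(Add(575, Rational(1829, 1269)), 178) = Add(Rational(731504, 1269), 178) = Rational(957386, 1269)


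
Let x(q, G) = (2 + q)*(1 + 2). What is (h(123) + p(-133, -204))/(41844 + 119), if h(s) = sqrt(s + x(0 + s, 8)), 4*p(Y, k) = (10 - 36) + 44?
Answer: 9/83926 + sqrt(498)/41963 ≈ 0.00063904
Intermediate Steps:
p(Y, k) = 9/2 (p(Y, k) = ((10 - 36) + 44)/4 = (-26 + 44)/4 = (1/4)*18 = 9/2)
x(q, G) = 6 + 3*q (x(q, G) = (2 + q)*3 = 6 + 3*q)
h(s) = sqrt(6 + 4*s) (h(s) = sqrt(s + (6 + 3*(0 + s))) = sqrt(s + (6 + 3*s)) = sqrt(6 + 4*s))
(h(123) + p(-133, -204))/(41844 + 119) = (sqrt(6 + 4*123) + 9/2)/(41844 + 119) = (sqrt(6 + 492) + 9/2)/41963 = (sqrt(498) + 9/2)*(1/41963) = (9/2 + sqrt(498))*(1/41963) = 9/83926 + sqrt(498)/41963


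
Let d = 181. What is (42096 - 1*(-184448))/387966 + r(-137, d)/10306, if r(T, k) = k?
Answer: 1202492155/1999188798 ≈ 0.60149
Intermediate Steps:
(42096 - 1*(-184448))/387966 + r(-137, d)/10306 = (42096 - 1*(-184448))/387966 + 181/10306 = (42096 + 184448)*(1/387966) + 181*(1/10306) = 226544*(1/387966) + 181/10306 = 113272/193983 + 181/10306 = 1202492155/1999188798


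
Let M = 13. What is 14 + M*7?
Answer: 105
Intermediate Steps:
14 + M*7 = 14 + 13*7 = 14 + 91 = 105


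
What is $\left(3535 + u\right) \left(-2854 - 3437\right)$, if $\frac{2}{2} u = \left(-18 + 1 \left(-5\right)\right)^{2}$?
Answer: $-25566624$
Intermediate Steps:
$u = 529$ ($u = \left(-18 + 1 \left(-5\right)\right)^{2} = \left(-18 - 5\right)^{2} = \left(-23\right)^{2} = 529$)
$\left(3535 + u\right) \left(-2854 - 3437\right) = \left(3535 + 529\right) \left(-2854 - 3437\right) = 4064 \left(-6291\right) = -25566624$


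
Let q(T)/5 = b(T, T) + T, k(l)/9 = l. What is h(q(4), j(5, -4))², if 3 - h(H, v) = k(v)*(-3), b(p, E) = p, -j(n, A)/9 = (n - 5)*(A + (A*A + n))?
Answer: 9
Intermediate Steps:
j(n, A) = -9*(-5 + n)*(A + n + A²) (j(n, A) = -9*(n - 5)*(A + (A*A + n)) = -9*(-5 + n)*(A + (A² + n)) = -9*(-5 + n)*(A + (n + A²)) = -9*(-5 + n)*(A + n + A²))
k(l) = 9*l
q(T) = 10*T (q(T) = 5*(T + T) = 5*(2*T) = 10*T)
h(H, v) = 3 + 27*v (h(H, v) = 3 - 9*v*(-3) = 3 - (-27)*v = 3 + 27*v)
h(q(4), j(5, -4))² = (3 + 27*(-9*5² + 45*(-4) + 45*5 + 45*(-4)² - 9*(-4)*5 - 9*5*(-4)²))² = (3 + 27*(-9*25 - 180 + 225 + 45*16 + 180 - 9*5*16))² = (3 + 27*(-225 - 180 + 225 + 720 + 180 - 720))² = (3 + 27*0)² = (3 + 0)² = 3² = 9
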